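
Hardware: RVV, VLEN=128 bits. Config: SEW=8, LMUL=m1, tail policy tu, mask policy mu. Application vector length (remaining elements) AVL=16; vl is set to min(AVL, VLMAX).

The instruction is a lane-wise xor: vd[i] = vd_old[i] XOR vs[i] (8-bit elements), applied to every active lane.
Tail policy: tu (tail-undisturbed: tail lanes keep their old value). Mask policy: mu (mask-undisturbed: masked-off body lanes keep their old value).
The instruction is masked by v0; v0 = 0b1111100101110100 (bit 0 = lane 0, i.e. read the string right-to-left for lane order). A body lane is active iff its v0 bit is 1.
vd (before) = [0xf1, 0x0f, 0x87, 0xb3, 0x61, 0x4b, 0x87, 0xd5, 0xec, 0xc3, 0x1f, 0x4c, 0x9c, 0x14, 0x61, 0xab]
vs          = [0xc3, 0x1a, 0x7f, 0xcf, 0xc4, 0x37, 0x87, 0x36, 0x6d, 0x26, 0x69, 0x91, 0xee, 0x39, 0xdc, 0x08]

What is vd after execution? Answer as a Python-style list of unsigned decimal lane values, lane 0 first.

vd = [241, 15, 248, 179, 165, 124, 0, 213, 129, 195, 31, 221, 114, 45, 189, 163]

VLMAX = (128 × 1) / 8 = 16 lanes
AVL=16 ≤ VLMAX=16, so vl = 16
  i=0: mask-off/keep → 241
  i=1: mask-off/keep → 15
  i=2: xor(0x87,0x7f) → 248
  i=3: mask-off/keep → 179
  i=4: xor(0x61,0xc4) → 165
  i=5: xor(0x4b,0x37) → 124
  i=6: xor(0x87,0x87) → 0
  i=7: mask-off/keep → 213
  i=8: xor(0xec,0x6d) → 129
  i=9: mask-off/keep → 195
  i=10: mask-off/keep → 31
  i=11: xor(0x4c,0x91) → 221
  i=12: xor(0x9c,0xee) → 114
  i=13: xor(0x14,0x39) → 45
  i=14: xor(0x61,0xdc) → 189
  i=15: xor(0xab,0x08) → 163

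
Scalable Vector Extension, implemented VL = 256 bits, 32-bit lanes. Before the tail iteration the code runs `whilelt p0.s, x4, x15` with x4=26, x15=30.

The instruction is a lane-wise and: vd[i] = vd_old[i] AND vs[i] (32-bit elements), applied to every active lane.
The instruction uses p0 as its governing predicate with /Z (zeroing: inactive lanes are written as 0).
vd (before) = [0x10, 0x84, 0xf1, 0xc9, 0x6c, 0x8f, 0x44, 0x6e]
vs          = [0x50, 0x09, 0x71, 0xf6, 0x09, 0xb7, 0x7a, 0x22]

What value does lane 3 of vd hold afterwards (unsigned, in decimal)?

256-bit reg / 32-bit elem → 8 lanes
active while 26+j < 30, i.e. j ∈ [0,4) capped at 8 ⇒ 4
vd[0] and(0x10,0x50) -> 0x10
vd[1] and(0x84,0x09) -> 0x00
vd[2] and(0xf1,0x71) -> 0x71
vd[3] and(0xc9,0xf6) -> 0xc0
vd[4] tail/zero -> 0x00
vd[5] tail/zero -> 0x00
vd[6] tail/zero -> 0x00
vd[7] tail/zero -> 0x00

vd[3] = 192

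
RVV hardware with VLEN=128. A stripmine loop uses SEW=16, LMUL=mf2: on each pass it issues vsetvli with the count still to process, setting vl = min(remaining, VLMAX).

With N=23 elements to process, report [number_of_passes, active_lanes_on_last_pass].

[iterations, last_vl] = [6, 3]

lanes per group: 128·1/2/16 = 4
23 elements at 4/iter → 6 passes, remainder 3 on the last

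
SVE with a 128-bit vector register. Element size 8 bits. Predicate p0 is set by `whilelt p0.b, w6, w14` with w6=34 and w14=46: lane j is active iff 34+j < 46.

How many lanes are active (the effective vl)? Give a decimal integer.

register lanes = 128/8 = 16
active while 34+j < 46, i.e. j ∈ [0,12) capped at 16 ⇒ 12

vl = 12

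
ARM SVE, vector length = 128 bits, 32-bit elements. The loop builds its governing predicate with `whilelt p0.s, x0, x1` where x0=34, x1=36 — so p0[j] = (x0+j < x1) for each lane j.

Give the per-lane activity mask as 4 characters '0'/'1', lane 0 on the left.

predicate = 1100

register lanes = 128/32 = 4
active while 34+j < 36, i.e. j ∈ [0,2) capped at 4 ⇒ 2
bits (lane 0 leftmost): 1100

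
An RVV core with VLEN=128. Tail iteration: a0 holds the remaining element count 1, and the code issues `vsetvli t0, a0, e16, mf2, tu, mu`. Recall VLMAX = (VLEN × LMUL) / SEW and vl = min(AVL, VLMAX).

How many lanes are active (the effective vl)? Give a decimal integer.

VLMAX = VLEN×LMUL/SEW = 128×1/2/16 = 4
vl ← min(1, 4) = 1

vl = 1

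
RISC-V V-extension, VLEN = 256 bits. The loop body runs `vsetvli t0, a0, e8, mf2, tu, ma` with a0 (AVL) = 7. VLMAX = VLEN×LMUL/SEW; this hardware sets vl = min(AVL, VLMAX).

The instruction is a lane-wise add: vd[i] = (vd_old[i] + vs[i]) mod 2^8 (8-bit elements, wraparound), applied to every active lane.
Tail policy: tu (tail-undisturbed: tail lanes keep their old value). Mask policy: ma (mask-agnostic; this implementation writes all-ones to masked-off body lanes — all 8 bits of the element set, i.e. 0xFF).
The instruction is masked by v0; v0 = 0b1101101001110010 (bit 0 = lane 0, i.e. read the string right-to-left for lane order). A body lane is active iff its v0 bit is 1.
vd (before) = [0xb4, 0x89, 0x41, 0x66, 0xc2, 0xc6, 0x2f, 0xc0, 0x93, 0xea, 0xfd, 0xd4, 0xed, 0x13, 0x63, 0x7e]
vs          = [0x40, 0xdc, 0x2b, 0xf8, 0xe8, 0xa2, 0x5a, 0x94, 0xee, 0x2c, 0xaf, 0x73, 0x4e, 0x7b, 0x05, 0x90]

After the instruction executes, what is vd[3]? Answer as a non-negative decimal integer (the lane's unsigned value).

vd[3] = 255

VLMAX = (256 × 1/2) / 8 = 16 lanes
AVL=7 ≤ VLMAX=16, so vl = 7
lane  0: mask-off/ones ⇒ 0xff
lane  1: add(0x89,0xdc) ⇒ 0x65
lane  2: mask-off/ones ⇒ 0xff
lane  3: mask-off/ones ⇒ 0xff
lane  4: add(0xc2,0xe8) ⇒ 0xaa
lane  5: add(0xc6,0xa2) ⇒ 0x68
lane  6: add(0x2f,0x5a) ⇒ 0x89
lane  7: tail/keep ⇒ 0xc0
lane  8: tail/keep ⇒ 0x93
lane  9: tail/keep ⇒ 0xea
lane 10: tail/keep ⇒ 0xfd
lane 11: tail/keep ⇒ 0xd4
lane 12: tail/keep ⇒ 0xed
lane 13: tail/keep ⇒ 0x13
lane 14: tail/keep ⇒ 0x63
lane 15: tail/keep ⇒ 0x7e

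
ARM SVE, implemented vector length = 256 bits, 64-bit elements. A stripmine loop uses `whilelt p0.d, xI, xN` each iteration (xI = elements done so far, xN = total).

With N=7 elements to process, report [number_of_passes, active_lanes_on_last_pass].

256-bit reg / 64-bit elem → 4 lanes
iterations = ceil(7/4) = 2; final-pass vl = 3

[iterations, last_vl] = [2, 3]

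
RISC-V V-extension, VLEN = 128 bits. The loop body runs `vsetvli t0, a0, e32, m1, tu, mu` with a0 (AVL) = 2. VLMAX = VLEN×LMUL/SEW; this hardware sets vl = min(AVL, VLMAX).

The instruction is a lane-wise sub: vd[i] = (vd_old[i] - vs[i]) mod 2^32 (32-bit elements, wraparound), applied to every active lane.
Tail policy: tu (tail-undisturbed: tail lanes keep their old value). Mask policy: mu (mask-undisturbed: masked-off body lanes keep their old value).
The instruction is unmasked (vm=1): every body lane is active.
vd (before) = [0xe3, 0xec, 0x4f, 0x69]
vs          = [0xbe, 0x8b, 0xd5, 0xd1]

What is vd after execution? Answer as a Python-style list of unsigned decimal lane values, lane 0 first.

lanes per group: 128·1/32 = 4
vl = min(AVL, VLMAX) = min(2, 4) = 2
vd[0] sub(0xe3,0xbe) -> 0x25
vd[1] sub(0xec,0x8b) -> 0x61
vd[2] tail/keep -> 0x4f
vd[3] tail/keep -> 0x69

vd = [37, 97, 79, 105]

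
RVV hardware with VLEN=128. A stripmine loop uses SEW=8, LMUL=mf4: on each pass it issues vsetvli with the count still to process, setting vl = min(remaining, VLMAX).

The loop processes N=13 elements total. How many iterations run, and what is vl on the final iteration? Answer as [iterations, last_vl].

VLMAX = (128 × 1/4) / 8 = 4 lanes
13 elements at 4/iter → 4 passes, remainder 1 on the last

[iterations, last_vl] = [4, 1]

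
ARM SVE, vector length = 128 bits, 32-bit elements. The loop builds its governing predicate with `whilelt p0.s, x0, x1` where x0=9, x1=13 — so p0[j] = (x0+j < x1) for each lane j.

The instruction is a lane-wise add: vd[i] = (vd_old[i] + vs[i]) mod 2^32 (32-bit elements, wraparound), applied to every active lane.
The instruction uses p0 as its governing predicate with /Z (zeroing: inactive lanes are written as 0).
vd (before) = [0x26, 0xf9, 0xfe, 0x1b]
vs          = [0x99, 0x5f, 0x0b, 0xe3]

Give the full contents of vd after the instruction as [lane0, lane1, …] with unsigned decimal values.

vd = [191, 344, 265, 254]

128-bit reg / 32-bit elem → 4 lanes
active while 9+j < 13, i.e. j ∈ [0,4) capped at 4 ⇒ 4
[0] add(0x26,0x99) = 0xbf
[1] add(0xf9,0x5f) = 0x158
[2] add(0xfe,0x0b) = 0x109
[3] add(0x1b,0xe3) = 0xfe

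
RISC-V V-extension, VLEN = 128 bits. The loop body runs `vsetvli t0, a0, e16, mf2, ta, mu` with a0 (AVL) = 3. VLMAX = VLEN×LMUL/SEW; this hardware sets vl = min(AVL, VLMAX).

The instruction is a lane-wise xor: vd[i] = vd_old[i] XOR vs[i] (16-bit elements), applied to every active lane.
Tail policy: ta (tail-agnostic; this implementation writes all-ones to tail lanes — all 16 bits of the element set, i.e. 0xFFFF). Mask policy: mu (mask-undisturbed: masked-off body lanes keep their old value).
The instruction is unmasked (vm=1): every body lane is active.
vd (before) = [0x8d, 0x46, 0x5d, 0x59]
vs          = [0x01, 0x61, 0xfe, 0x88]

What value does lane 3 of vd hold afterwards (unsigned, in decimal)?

VLMAX = VLEN×LMUL/SEW = 128×1/2/16 = 4
vl = min(AVL, VLMAX) = min(3, 4) = 3
vd[0] xor(0x8d,0x01) -> 0x8c
vd[1] xor(0x46,0x61) -> 0x27
vd[2] xor(0x5d,0xfe) -> 0xa3
vd[3] tail/ones -> 0xffff

vd[3] = 65535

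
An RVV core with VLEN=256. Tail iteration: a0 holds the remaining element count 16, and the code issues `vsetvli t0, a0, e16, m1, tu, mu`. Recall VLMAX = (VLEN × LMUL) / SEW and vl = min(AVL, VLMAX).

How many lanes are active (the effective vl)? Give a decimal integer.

vl = 16

VLMAX = VLEN×LMUL/SEW = 256×1/16 = 16
AVL=16 ≤ VLMAX=16, so vl = 16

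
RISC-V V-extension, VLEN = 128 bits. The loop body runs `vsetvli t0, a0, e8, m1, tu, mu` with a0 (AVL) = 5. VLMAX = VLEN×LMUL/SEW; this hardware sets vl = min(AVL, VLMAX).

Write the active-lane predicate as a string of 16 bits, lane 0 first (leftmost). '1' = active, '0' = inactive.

VLMAX = (128 × 1) / 8 = 16 lanes
AVL=5 ≤ VLMAX=16, so vl = 5
bits (lane 0 leftmost): 1111100000000000

predicate = 1111100000000000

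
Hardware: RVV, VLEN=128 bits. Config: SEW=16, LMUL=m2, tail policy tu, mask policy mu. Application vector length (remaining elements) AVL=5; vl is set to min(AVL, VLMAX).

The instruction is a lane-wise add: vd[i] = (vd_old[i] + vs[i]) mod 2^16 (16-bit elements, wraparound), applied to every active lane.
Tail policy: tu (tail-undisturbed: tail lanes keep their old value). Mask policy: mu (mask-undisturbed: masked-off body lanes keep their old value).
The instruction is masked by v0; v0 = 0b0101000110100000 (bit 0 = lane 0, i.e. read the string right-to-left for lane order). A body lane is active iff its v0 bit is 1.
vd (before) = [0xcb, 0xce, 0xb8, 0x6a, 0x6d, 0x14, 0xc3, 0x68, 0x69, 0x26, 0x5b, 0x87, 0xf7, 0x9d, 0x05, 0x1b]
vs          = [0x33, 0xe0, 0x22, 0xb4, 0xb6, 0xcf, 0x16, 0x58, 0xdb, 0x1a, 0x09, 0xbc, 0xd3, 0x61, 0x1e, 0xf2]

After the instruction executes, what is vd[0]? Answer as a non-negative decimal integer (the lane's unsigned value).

VLMAX = (128 × 2) / 16 = 16 lanes
AVL=5 ≤ VLMAX=16, so vl = 5
vd[0] mask-off/keep -> 0xcb
vd[1] mask-off/keep -> 0xce
vd[2] mask-off/keep -> 0xb8
vd[3] mask-off/keep -> 0x6a
vd[4] mask-off/keep -> 0x6d
vd[5] tail/keep -> 0x14
vd[6] tail/keep -> 0xc3
vd[7] tail/keep -> 0x68
vd[8] tail/keep -> 0x69
vd[9] tail/keep -> 0x26
vd[10] tail/keep -> 0x5b
vd[11] tail/keep -> 0x87
vd[12] tail/keep -> 0xf7
vd[13] tail/keep -> 0x9d
vd[14] tail/keep -> 0x05
vd[15] tail/keep -> 0x1b

vd[0] = 203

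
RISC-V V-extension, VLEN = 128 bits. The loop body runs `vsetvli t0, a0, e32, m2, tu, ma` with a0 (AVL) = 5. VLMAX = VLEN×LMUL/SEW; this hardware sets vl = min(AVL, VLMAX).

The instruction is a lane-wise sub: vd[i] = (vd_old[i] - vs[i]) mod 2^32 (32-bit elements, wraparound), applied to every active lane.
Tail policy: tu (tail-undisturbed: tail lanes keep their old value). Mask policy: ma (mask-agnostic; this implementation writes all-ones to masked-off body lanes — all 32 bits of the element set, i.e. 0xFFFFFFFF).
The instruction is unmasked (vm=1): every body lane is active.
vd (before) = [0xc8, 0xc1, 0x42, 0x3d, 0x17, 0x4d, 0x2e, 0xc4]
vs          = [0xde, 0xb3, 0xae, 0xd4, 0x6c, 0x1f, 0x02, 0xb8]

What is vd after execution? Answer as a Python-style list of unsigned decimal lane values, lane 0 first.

vd = [4294967274, 14, 4294967188, 4294967145, 4294967211, 77, 46, 196]

VLMAX = (128 × 2) / 32 = 8 lanes
AVL=5 ≤ VLMAX=8, so vl = 5
  i=0: sub(0xc8,0xde) → 4294967274
  i=1: sub(0xc1,0xb3) → 14
  i=2: sub(0x42,0xae) → 4294967188
  i=3: sub(0x3d,0xd4) → 4294967145
  i=4: sub(0x17,0x6c) → 4294967211
  i=5: tail/keep → 77
  i=6: tail/keep → 46
  i=7: tail/keep → 196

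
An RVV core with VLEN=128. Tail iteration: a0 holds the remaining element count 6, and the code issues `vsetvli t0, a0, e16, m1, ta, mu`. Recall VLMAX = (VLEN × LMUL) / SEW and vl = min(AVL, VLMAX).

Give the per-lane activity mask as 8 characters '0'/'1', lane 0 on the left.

predicate = 11111100

VLMAX = (128 × 1) / 16 = 8 lanes
AVL=6 ≤ VLMAX=8, so vl = 6
bits (lane 0 leftmost): 11111100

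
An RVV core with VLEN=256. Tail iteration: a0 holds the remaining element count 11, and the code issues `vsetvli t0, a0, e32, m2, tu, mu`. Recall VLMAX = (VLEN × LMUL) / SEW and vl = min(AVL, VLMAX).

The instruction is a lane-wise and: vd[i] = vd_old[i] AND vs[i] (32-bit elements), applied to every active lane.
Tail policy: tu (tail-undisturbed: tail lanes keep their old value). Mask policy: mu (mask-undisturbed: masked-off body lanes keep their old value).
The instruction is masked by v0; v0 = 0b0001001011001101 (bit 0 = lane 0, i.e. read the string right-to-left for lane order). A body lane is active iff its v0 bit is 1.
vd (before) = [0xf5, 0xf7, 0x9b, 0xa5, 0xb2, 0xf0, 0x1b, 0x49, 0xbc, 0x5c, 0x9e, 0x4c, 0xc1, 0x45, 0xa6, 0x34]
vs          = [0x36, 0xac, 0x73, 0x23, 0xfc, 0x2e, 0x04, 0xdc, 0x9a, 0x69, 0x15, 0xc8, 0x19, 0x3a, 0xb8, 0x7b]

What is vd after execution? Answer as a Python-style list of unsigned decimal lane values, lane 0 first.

vd = [52, 247, 19, 33, 178, 240, 0, 72, 188, 72, 158, 76, 193, 69, 166, 52]

VLMAX = VLEN×LMUL/SEW = 256×2/32 = 16
vl = min(AVL, VLMAX) = min(11, 16) = 11
  i=0: and(0xf5,0x36) → 52
  i=1: mask-off/keep → 247
  i=2: and(0x9b,0x73) → 19
  i=3: and(0xa5,0x23) → 33
  i=4: mask-off/keep → 178
  i=5: mask-off/keep → 240
  i=6: and(0x1b,0x04) → 0
  i=7: and(0x49,0xdc) → 72
  i=8: mask-off/keep → 188
  i=9: and(0x5c,0x69) → 72
  i=10: mask-off/keep → 158
  i=11: tail/keep → 76
  i=12: tail/keep → 193
  i=13: tail/keep → 69
  i=14: tail/keep → 166
  i=15: tail/keep → 52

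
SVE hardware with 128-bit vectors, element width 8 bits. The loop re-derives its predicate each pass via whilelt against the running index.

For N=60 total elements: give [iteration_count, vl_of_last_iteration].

[iterations, last_vl] = [4, 12]

lane count: 128 div 8 = 16
N=60: ⌈60/16⌉ = 4 iters; last vl = 60 − 3×16 = 12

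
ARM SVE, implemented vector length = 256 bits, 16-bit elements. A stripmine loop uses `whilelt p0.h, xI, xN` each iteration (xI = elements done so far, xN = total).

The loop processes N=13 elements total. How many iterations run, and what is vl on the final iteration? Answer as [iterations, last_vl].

256-bit reg / 16-bit elem → 16 lanes
N=13: ⌈13/16⌉ = 1 iters; last vl = 13 − 0×16 = 13

[iterations, last_vl] = [1, 13]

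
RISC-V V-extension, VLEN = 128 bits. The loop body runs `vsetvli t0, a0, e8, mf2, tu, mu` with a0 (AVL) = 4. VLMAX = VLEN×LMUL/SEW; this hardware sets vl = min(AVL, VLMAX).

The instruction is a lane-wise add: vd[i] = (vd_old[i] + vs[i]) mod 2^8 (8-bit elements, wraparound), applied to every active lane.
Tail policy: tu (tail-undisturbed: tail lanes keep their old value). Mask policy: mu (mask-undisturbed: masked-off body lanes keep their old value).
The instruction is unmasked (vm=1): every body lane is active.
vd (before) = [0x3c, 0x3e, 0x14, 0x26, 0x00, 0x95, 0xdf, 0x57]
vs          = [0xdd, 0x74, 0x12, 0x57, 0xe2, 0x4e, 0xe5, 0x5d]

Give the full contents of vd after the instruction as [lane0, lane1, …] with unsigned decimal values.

vd = [25, 178, 38, 125, 0, 149, 223, 87]

VLMAX = VLEN×LMUL/SEW = 128×1/2/8 = 8
AVL=4 ≤ VLMAX=8, so vl = 4
lane  0: add(0x3c,0xdd) ⇒ 0x19
lane  1: add(0x3e,0x74) ⇒ 0xb2
lane  2: add(0x14,0x12) ⇒ 0x26
lane  3: add(0x26,0x57) ⇒ 0x7d
lane  4: tail/keep ⇒ 0x00
lane  5: tail/keep ⇒ 0x95
lane  6: tail/keep ⇒ 0xdf
lane  7: tail/keep ⇒ 0x57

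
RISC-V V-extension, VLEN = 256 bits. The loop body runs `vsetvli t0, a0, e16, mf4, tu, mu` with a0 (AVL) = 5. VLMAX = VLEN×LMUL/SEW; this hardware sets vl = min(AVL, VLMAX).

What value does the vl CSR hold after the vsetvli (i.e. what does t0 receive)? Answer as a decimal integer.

lanes per group: 256·1/4/16 = 4
vl = min(AVL, VLMAX) = min(5, 4) = 4

vl = 4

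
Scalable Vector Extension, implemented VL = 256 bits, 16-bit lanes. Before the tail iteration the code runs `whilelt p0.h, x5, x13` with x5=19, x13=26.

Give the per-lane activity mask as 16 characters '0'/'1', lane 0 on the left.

predicate = 1111111000000000

256-bit reg / 16-bit elem → 16 lanes
p0[j] = (19+j < 26); true for j=0..6 → 7 lanes set
bits (lane 0 leftmost): 1111111000000000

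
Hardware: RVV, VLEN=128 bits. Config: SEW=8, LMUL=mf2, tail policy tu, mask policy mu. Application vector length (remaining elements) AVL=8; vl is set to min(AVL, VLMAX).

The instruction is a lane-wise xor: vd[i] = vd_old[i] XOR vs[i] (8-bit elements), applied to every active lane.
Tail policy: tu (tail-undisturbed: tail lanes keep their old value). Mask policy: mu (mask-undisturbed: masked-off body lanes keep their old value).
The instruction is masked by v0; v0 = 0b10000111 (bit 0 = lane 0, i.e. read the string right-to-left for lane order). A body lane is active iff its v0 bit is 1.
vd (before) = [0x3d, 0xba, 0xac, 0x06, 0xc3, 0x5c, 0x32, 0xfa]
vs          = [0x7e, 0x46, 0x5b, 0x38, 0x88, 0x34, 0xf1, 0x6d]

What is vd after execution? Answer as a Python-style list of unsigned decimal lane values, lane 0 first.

lanes per group: 128·1/2/8 = 8
vl = min(AVL, VLMAX) = min(8, 8) = 8
lane  0: xor(0x3d,0x7e) ⇒ 0x43
lane  1: xor(0xba,0x46) ⇒ 0xfc
lane  2: xor(0xac,0x5b) ⇒ 0xf7
lane  3: mask-off/keep ⇒ 0x06
lane  4: mask-off/keep ⇒ 0xc3
lane  5: mask-off/keep ⇒ 0x5c
lane  6: mask-off/keep ⇒ 0x32
lane  7: xor(0xfa,0x6d) ⇒ 0x97

vd = [67, 252, 247, 6, 195, 92, 50, 151]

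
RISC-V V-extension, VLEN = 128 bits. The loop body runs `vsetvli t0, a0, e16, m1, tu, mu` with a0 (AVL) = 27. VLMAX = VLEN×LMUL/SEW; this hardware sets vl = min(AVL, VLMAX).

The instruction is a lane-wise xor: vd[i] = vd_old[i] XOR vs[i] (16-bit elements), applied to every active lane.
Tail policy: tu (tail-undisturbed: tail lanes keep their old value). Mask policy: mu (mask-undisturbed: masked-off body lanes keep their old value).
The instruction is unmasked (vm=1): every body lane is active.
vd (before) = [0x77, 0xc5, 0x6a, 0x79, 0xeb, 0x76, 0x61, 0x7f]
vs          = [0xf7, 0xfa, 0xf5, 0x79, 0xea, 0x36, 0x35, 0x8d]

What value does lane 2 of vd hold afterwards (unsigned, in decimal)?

vd[2] = 159

lanes per group: 128·1/16 = 8
AVL=27 > VLMAX=8, so vl = 8
vd[0] xor(0x77,0xf7) -> 0x80
vd[1] xor(0xc5,0xfa) -> 0x3f
vd[2] xor(0x6a,0xf5) -> 0x9f
vd[3] xor(0x79,0x79) -> 0x00
vd[4] xor(0xeb,0xea) -> 0x01
vd[5] xor(0x76,0x36) -> 0x40
vd[6] xor(0x61,0x35) -> 0x54
vd[7] xor(0x7f,0x8d) -> 0xf2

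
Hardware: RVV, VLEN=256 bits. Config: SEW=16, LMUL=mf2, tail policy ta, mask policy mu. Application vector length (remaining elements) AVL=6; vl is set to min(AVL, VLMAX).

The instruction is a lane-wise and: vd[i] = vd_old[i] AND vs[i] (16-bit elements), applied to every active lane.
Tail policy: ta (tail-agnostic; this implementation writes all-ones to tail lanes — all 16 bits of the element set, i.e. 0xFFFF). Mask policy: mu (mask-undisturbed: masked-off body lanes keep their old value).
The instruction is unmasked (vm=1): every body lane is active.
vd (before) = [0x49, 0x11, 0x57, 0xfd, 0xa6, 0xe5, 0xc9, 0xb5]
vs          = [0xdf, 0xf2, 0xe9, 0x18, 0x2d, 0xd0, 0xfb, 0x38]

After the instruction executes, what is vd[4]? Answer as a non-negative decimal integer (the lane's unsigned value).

vd[4] = 36

VLMAX = (256 × 1/2) / 16 = 8 lanes
vl ← min(6, 8) = 6
lane  0: and(0x49,0xdf) ⇒ 0x49
lane  1: and(0x11,0xf2) ⇒ 0x10
lane  2: and(0x57,0xe9) ⇒ 0x41
lane  3: and(0xfd,0x18) ⇒ 0x18
lane  4: and(0xa6,0x2d) ⇒ 0x24
lane  5: and(0xe5,0xd0) ⇒ 0xc0
lane  6: tail/ones ⇒ 0xffff
lane  7: tail/ones ⇒ 0xffff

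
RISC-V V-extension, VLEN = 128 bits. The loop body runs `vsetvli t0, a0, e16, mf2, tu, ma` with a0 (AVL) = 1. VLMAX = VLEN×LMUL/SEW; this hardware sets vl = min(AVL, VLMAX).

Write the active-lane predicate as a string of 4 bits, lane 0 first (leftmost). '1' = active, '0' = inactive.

predicate = 1000

VLMAX = VLEN×LMUL/SEW = 128×1/2/16 = 4
AVL=1 ≤ VLMAX=4, so vl = 1
bits (lane 0 leftmost): 1000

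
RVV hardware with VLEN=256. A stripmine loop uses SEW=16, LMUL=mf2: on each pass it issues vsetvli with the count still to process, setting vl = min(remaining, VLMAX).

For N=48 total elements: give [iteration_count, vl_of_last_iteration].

VLMAX = VLEN×LMUL/SEW = 256×1/2/16 = 8
iterations = ceil(48/8) = 6; final-pass vl = 8

[iterations, last_vl] = [6, 8]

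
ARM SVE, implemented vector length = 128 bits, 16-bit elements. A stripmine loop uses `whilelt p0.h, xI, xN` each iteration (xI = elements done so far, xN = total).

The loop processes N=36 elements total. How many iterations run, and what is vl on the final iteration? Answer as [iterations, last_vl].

128-bit reg / 16-bit elem → 8 lanes
36 elements at 8/iter → 5 passes, remainder 4 on the last

[iterations, last_vl] = [5, 4]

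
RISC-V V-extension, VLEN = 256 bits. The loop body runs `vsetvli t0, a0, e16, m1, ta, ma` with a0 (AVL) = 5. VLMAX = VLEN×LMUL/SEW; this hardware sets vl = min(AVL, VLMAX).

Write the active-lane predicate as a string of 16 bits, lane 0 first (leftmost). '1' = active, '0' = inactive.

VLMAX = (256 × 1) / 16 = 16 lanes
vl ← min(5, 16) = 5
bits (lane 0 leftmost): 1111100000000000

predicate = 1111100000000000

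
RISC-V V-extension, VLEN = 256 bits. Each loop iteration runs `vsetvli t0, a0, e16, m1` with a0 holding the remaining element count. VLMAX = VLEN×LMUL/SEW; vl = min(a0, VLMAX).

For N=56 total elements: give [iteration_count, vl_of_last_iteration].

VLMAX = (256 × 1) / 16 = 16 lanes
iterations = ceil(56/16) = 4; final-pass vl = 8

[iterations, last_vl] = [4, 8]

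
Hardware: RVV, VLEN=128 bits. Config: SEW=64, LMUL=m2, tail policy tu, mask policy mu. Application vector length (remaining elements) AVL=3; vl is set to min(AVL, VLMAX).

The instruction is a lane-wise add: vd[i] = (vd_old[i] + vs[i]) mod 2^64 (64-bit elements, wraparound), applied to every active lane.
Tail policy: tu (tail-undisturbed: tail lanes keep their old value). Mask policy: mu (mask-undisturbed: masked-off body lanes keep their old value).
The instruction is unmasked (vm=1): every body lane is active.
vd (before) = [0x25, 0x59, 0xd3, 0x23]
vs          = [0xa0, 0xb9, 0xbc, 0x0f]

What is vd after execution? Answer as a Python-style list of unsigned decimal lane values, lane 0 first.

vd = [197, 274, 399, 35]

lanes per group: 128·2/64 = 4
vl ← min(3, 4) = 3
lane  0: add(0x25,0xa0) ⇒ 0xc5
lane  1: add(0x59,0xb9) ⇒ 0x112
lane  2: add(0xd3,0xbc) ⇒ 0x18f
lane  3: tail/keep ⇒ 0x23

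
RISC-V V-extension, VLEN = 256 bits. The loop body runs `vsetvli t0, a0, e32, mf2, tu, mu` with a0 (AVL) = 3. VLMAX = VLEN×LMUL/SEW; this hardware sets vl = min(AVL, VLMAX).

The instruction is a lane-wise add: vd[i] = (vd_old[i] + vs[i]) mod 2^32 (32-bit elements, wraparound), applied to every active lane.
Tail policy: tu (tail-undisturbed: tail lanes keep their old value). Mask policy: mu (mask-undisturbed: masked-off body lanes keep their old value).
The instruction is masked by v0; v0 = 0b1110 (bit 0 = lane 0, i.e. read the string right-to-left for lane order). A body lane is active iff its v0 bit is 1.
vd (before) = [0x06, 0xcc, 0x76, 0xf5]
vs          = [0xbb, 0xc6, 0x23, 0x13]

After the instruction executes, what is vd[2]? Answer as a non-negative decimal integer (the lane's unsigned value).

vd[2] = 153

VLMAX = VLEN×LMUL/SEW = 256×1/2/32 = 4
vl ← min(3, 4) = 3
  i=0: mask-off/keep → 6
  i=1: add(0xcc,0xc6) → 402
  i=2: add(0x76,0x23) → 153
  i=3: tail/keep → 245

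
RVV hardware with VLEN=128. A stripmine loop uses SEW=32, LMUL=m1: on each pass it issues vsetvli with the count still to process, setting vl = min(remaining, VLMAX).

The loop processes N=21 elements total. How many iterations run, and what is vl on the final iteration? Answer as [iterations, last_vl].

VLMAX = VLEN×LMUL/SEW = 128×1/32 = 4
N=21: ⌈21/4⌉ = 6 iters; last vl = 21 − 5×4 = 1

[iterations, last_vl] = [6, 1]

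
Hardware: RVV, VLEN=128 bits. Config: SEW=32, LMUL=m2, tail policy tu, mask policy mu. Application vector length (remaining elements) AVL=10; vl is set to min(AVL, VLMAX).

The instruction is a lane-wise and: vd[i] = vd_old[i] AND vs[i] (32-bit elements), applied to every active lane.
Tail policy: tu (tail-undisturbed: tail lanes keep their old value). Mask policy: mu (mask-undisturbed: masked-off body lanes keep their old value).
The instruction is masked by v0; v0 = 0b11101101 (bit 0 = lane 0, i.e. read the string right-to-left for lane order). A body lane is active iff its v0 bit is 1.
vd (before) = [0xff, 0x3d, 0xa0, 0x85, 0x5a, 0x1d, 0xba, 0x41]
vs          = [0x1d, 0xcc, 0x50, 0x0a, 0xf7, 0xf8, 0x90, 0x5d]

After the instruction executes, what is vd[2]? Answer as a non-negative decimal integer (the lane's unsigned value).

VLMAX = VLEN×LMUL/SEW = 128×2/32 = 8
vl = min(AVL, VLMAX) = min(10, 8) = 8
lane  0: and(0xff,0x1d) ⇒ 0x1d
lane  1: mask-off/keep ⇒ 0x3d
lane  2: and(0xa0,0x50) ⇒ 0x00
lane  3: and(0x85,0x0a) ⇒ 0x00
lane  4: mask-off/keep ⇒ 0x5a
lane  5: and(0x1d,0xf8) ⇒ 0x18
lane  6: and(0xba,0x90) ⇒ 0x90
lane  7: and(0x41,0x5d) ⇒ 0x41

vd[2] = 0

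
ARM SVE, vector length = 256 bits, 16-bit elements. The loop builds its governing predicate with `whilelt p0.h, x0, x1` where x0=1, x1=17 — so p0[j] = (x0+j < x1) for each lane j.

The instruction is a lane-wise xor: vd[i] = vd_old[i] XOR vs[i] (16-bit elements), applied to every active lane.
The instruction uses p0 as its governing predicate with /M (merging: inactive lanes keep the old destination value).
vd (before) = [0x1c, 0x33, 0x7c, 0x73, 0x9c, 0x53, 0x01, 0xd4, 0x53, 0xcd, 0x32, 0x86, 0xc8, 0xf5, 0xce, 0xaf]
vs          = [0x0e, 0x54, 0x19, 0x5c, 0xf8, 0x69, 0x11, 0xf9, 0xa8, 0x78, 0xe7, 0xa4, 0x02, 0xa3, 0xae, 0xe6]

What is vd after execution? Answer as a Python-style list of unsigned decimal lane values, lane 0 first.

256-bit reg / 16-bit elem → 16 lanes
p0[j] = (1+j < 17); true for j=0..15 → 16 lanes set
lane  0: xor(0x1c,0x0e) ⇒ 0x12
lane  1: xor(0x33,0x54) ⇒ 0x67
lane  2: xor(0x7c,0x19) ⇒ 0x65
lane  3: xor(0x73,0x5c) ⇒ 0x2f
lane  4: xor(0x9c,0xf8) ⇒ 0x64
lane  5: xor(0x53,0x69) ⇒ 0x3a
lane  6: xor(0x01,0x11) ⇒ 0x10
lane  7: xor(0xd4,0xf9) ⇒ 0x2d
lane  8: xor(0x53,0xa8) ⇒ 0xfb
lane  9: xor(0xcd,0x78) ⇒ 0xb5
lane 10: xor(0x32,0xe7) ⇒ 0xd5
lane 11: xor(0x86,0xa4) ⇒ 0x22
lane 12: xor(0xc8,0x02) ⇒ 0xca
lane 13: xor(0xf5,0xa3) ⇒ 0x56
lane 14: xor(0xce,0xae) ⇒ 0x60
lane 15: xor(0xaf,0xe6) ⇒ 0x49

vd = [18, 103, 101, 47, 100, 58, 16, 45, 251, 181, 213, 34, 202, 86, 96, 73]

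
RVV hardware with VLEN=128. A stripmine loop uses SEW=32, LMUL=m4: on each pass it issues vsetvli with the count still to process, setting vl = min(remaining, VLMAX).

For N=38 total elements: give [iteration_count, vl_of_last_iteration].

[iterations, last_vl] = [3, 6]

lanes per group: 128·4/32 = 16
38 elements at 16/iter → 3 passes, remainder 6 on the last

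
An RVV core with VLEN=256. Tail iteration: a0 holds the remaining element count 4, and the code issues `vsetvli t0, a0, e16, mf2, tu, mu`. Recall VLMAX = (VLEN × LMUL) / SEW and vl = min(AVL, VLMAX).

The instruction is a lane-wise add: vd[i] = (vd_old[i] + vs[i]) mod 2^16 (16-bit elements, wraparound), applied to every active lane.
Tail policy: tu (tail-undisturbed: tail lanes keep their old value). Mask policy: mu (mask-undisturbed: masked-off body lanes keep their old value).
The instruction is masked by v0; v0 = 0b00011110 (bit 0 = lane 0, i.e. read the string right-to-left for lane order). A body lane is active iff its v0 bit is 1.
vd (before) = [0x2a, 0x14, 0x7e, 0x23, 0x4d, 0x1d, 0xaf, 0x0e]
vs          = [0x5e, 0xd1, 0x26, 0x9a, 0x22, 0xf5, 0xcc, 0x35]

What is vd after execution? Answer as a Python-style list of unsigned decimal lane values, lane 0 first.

lanes per group: 256·1/2/16 = 8
vl ← min(4, 8) = 4
  i=0: mask-off/keep → 42
  i=1: add(0x14,0xd1) → 229
  i=2: add(0x7e,0x26) → 164
  i=3: add(0x23,0x9a) → 189
  i=4: tail/keep → 77
  i=5: tail/keep → 29
  i=6: tail/keep → 175
  i=7: tail/keep → 14

vd = [42, 229, 164, 189, 77, 29, 175, 14]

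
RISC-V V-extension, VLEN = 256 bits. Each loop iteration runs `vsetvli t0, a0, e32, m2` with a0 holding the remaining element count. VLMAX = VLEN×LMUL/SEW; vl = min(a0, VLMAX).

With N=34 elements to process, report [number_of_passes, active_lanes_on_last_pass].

[iterations, last_vl] = [3, 2]

lanes per group: 256·2/32 = 16
N=34: ⌈34/16⌉ = 3 iters; last vl = 34 − 2×16 = 2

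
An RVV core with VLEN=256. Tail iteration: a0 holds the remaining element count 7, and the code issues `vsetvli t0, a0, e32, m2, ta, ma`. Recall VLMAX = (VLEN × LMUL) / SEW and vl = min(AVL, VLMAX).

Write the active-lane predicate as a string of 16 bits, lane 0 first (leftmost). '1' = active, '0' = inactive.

VLMAX = VLEN×LMUL/SEW = 256×2/32 = 16
AVL=7 ≤ VLMAX=16, so vl = 7
bits (lane 0 leftmost): 1111111000000000

predicate = 1111111000000000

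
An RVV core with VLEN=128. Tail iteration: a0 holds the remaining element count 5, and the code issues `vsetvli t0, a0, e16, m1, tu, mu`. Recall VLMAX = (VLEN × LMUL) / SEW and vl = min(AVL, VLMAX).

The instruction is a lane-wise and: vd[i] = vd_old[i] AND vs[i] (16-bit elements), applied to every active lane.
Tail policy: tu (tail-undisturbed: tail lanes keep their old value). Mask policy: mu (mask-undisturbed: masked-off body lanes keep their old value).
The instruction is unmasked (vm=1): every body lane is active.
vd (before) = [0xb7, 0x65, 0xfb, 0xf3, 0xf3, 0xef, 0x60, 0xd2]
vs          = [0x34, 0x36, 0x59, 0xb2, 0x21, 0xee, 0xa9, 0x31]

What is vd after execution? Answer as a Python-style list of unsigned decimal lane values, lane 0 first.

vd = [52, 36, 89, 178, 33, 239, 96, 210]

VLMAX = (128 × 1) / 16 = 8 lanes
vl = min(AVL, VLMAX) = min(5, 8) = 5
vd[0] and(0xb7,0x34) -> 0x34
vd[1] and(0x65,0x36) -> 0x24
vd[2] and(0xfb,0x59) -> 0x59
vd[3] and(0xf3,0xb2) -> 0xb2
vd[4] and(0xf3,0x21) -> 0x21
vd[5] tail/keep -> 0xef
vd[6] tail/keep -> 0x60
vd[7] tail/keep -> 0xd2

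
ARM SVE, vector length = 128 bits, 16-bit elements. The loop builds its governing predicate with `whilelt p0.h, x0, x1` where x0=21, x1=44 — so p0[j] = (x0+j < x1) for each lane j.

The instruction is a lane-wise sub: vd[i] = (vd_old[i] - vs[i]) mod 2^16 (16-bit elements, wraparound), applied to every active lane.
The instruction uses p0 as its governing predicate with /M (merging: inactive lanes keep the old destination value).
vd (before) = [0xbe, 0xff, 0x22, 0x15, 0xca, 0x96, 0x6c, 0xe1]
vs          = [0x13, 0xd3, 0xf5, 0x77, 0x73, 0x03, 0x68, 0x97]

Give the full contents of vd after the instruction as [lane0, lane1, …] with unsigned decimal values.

vd = [171, 44, 65325, 65438, 87, 147, 4, 74]

128-bit reg / 16-bit elem → 8 lanes
p0[j] = (21+j < 44); true for j=0..7 → 8 lanes set
lane  0: sub(0xbe,0x13) ⇒ 0xab
lane  1: sub(0xff,0xd3) ⇒ 0x2c
lane  2: sub(0x22,0xf5) ⇒ 0xff2d
lane  3: sub(0x15,0x77) ⇒ 0xff9e
lane  4: sub(0xca,0x73) ⇒ 0x57
lane  5: sub(0x96,0x03) ⇒ 0x93
lane  6: sub(0x6c,0x68) ⇒ 0x04
lane  7: sub(0xe1,0x97) ⇒ 0x4a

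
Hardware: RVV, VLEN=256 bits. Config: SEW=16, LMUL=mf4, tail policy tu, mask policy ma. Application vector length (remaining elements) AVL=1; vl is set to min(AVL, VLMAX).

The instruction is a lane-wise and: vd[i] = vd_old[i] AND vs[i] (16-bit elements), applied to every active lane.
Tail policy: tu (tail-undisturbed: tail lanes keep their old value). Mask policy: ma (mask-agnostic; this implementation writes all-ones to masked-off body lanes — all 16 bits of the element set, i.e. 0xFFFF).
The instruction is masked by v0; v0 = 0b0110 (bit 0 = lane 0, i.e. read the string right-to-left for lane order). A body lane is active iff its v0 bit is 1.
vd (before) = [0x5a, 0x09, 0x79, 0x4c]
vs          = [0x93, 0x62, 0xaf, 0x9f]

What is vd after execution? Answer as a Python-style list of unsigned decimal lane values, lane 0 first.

lanes per group: 256·1/4/16 = 4
vl ← min(1, 4) = 1
  i=0: mask-off/ones → 65535
  i=1: tail/keep → 9
  i=2: tail/keep → 121
  i=3: tail/keep → 76

vd = [65535, 9, 121, 76]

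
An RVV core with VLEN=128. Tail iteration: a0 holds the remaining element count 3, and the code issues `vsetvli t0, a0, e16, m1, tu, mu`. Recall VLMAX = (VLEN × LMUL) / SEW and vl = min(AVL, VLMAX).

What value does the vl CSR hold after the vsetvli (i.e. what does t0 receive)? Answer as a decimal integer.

VLMAX = VLEN×LMUL/SEW = 128×1/16 = 8
AVL=3 ≤ VLMAX=8, so vl = 3

vl = 3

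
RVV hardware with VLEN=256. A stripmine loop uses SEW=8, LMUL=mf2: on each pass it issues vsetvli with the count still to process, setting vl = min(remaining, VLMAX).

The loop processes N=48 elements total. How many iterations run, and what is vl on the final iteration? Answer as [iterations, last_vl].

[iterations, last_vl] = [3, 16]

VLMAX = VLEN×LMUL/SEW = 256×1/2/8 = 16
48 elements at 16/iter → 3 passes, remainder 16 on the last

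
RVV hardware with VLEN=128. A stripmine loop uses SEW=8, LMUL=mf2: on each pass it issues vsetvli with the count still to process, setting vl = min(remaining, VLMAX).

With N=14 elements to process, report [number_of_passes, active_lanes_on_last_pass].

lanes per group: 128·1/2/8 = 8
14 elements at 8/iter → 2 passes, remainder 6 on the last

[iterations, last_vl] = [2, 6]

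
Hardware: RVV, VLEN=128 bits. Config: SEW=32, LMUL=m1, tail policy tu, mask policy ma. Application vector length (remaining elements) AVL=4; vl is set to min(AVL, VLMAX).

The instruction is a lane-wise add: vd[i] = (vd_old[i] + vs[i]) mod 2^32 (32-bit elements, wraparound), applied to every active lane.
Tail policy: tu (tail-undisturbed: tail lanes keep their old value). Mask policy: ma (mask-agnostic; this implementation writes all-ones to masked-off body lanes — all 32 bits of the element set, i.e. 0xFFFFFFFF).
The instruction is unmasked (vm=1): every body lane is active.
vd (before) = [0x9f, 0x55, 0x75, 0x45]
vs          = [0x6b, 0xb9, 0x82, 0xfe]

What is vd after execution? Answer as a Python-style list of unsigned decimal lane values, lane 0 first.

vd = [266, 270, 247, 323]

lanes per group: 128·1/32 = 4
AVL=4 ≤ VLMAX=4, so vl = 4
vd[0] add(0x9f,0x6b) -> 0x10a
vd[1] add(0x55,0xb9) -> 0x10e
vd[2] add(0x75,0x82) -> 0xf7
vd[3] add(0x45,0xfe) -> 0x143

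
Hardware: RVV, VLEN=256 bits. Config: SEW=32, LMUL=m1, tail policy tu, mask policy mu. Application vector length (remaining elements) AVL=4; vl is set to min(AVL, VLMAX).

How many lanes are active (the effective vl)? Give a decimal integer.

vl = 4

VLMAX = (256 × 1) / 32 = 8 lanes
vl ← min(4, 8) = 4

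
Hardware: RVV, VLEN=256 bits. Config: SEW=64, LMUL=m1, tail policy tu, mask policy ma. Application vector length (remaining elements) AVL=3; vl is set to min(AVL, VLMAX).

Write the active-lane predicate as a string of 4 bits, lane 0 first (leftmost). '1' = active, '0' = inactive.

predicate = 1110

VLMAX = (256 × 1) / 64 = 4 lanes
vl = min(AVL, VLMAX) = min(3, 4) = 3
bits (lane 0 leftmost): 1110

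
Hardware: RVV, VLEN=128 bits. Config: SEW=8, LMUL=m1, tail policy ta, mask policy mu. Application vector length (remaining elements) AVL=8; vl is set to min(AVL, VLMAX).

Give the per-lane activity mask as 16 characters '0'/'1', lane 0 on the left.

predicate = 1111111100000000

lanes per group: 128·1/8 = 16
AVL=8 ≤ VLMAX=16, so vl = 8
bits (lane 0 leftmost): 1111111100000000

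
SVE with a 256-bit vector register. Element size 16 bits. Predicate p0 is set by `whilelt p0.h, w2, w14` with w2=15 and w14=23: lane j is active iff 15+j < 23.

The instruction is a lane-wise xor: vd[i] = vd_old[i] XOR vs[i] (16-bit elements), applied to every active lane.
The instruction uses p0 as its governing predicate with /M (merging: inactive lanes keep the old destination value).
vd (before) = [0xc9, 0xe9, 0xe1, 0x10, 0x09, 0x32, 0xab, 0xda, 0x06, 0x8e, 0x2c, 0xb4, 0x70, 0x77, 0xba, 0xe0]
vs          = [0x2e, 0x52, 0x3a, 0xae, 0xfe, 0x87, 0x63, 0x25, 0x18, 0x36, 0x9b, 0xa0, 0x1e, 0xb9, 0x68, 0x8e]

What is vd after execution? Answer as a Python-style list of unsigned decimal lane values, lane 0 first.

lane count: 256 div 16 = 16
whilelt: lane j active iff 15+j < 23 → j < 8 → 8 active
[0] xor(0xc9,0x2e) = 0xe7
[1] xor(0xe9,0x52) = 0xbb
[2] xor(0xe1,0x3a) = 0xdb
[3] xor(0x10,0xae) = 0xbe
[4] xor(0x09,0xfe) = 0xf7
[5] xor(0x32,0x87) = 0xb5
[6] xor(0xab,0x63) = 0xc8
[7] xor(0xda,0x25) = 0xff
[8] tail/keep = 0x06
[9] tail/keep = 0x8e
[10] tail/keep = 0x2c
[11] tail/keep = 0xb4
[12] tail/keep = 0x70
[13] tail/keep = 0x77
[14] tail/keep = 0xba
[15] tail/keep = 0xe0

vd = [231, 187, 219, 190, 247, 181, 200, 255, 6, 142, 44, 180, 112, 119, 186, 224]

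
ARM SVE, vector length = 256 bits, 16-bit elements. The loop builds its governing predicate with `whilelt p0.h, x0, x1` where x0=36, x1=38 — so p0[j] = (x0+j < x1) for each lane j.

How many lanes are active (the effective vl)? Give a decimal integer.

vl = 2

lane count: 256 div 16 = 16
active while 36+j < 38, i.e. j ∈ [0,2) capped at 16 ⇒ 2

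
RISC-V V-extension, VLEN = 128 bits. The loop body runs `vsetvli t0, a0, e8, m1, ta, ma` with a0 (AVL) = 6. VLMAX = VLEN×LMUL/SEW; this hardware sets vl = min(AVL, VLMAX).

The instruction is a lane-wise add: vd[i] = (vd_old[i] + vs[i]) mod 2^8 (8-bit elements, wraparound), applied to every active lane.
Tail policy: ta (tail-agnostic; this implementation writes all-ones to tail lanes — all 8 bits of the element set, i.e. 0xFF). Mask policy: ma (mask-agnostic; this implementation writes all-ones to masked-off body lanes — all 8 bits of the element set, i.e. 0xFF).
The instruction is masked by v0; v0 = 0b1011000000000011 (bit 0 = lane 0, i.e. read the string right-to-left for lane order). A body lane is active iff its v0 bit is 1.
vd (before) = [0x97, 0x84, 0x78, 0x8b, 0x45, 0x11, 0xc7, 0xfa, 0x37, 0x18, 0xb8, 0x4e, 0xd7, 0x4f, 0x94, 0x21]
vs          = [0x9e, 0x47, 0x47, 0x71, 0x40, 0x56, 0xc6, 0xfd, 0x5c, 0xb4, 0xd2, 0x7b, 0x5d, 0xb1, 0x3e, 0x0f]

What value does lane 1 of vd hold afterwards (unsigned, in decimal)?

lanes per group: 128·1/8 = 16
vl = min(AVL, VLMAX) = min(6, 16) = 6
  i=0: add(0x97,0x9e) → 53
  i=1: add(0x84,0x47) → 203
  i=2: mask-off/ones → 255
  i=3: mask-off/ones → 255
  i=4: mask-off/ones → 255
  i=5: mask-off/ones → 255
  i=6: tail/ones → 255
  i=7: tail/ones → 255
  i=8: tail/ones → 255
  i=9: tail/ones → 255
  i=10: tail/ones → 255
  i=11: tail/ones → 255
  i=12: tail/ones → 255
  i=13: tail/ones → 255
  i=14: tail/ones → 255
  i=15: tail/ones → 255

vd[1] = 203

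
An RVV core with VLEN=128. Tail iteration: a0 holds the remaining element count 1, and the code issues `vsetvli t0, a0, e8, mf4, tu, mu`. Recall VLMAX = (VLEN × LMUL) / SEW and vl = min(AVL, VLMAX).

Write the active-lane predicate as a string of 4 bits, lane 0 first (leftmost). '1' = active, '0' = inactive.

VLMAX = VLEN×LMUL/SEW = 128×1/4/8 = 4
AVL=1 ≤ VLMAX=4, so vl = 1
bits (lane 0 leftmost): 1000

predicate = 1000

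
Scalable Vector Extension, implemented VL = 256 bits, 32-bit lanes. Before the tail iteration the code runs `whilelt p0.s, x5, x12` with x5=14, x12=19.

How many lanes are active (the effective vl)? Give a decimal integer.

vl = 5

256-bit reg / 32-bit elem → 8 lanes
active while 14+j < 19, i.e. j ∈ [0,5) capped at 8 ⇒ 5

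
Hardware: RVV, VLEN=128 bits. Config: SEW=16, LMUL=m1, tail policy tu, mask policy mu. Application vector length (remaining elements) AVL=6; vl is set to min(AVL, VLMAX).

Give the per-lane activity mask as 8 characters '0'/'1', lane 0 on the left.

predicate = 11111100

lanes per group: 128·1/16 = 8
AVL=6 ≤ VLMAX=8, so vl = 6
bits (lane 0 leftmost): 11111100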